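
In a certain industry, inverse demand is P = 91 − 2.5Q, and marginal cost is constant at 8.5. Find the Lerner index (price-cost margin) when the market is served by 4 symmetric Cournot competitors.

Lerner index = 0.66

In a 4-firm Cournot equilibrium, symmetry and the first-order condition give q = (91 − 8.5)/(12.5) = 6.6. So Q = 26.4 and P = 25.
Lerner index = (P − MC)/P = (25 − 8.5)/25 = 0.66.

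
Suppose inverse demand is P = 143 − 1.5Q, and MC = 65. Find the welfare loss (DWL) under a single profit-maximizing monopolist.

DWL = 507

Competitive firms price at marginal cost: P = 65, giving Q = 52.
Monopoly sets MR = MC: 143 − 3Q = 65 ⇒ Q = 26, P = 143 − 1.5·26 = 104.
DWL is the triangle between Q = 26 and Q = 52: ½·(52 − 26)·(104 − 65) = 507.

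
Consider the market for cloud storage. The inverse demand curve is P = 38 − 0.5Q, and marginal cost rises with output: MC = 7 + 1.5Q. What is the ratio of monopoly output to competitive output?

Monopoly sets MR = MC: 38 − Q = 7 + 1.5Q ⇒ Q = 12.4, P = 38 − 0.5·12.4 = 31.8.
Under competition P = MC: 38 − 0.5Q = 7 + 1.5Q ⇒ Q = 15.5, P = 30.25.
Ratio Q_m/Q_c = 12.4/15.5 = 0.8.

Q_m/Q_c = 0.8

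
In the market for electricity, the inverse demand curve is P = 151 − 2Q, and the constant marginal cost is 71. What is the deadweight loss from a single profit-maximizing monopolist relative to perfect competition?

Under competition P = MC = 71, so Q = (151 − 71)/2 = 40.
Monopoly sets MR = MC: 151 − 4Q = 71 ⇒ Q = 20, P = 151 − 2·20 = 111.
DWL is the triangle between Q = 20 and Q = 40: ½·(40 − 20)·(111 − 71) = 400.

DWL = 400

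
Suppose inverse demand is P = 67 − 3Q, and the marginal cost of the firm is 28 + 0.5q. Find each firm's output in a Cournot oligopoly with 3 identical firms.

In a 3-firm Cournot equilibrium, symmetry and the first-order condition give q = (67 − 28)/(12.5) = 3.12. So Q = 9.36 and P = 38.92.

q_i = 3.12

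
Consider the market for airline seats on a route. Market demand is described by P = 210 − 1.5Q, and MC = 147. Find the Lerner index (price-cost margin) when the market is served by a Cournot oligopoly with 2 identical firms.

Lerner index = 0.125

Cournot with 2 identical firms: the symmetric best-response condition is 210 − 4.5q = 147. Each firm produces q = 14, total output Q = 28, price P = 168.
Lerner index = (P − MC)/P = (168 − 147)/168 = 0.125.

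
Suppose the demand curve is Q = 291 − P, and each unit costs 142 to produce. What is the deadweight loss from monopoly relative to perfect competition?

DWL = 2775.125

Inverting demand: P = 291 − Q.
Competitive firms price at marginal cost: P = 142, giving Q = 149.
The monopolist equates marginal revenue to marginal cost: 291 − 2Q = 142, so Q = 74.5. From demand, P = 216.5.
DWL is the triangle between Q = 74.5 and Q = 149: ½·(149 − 74.5)·(216.5 − 142) = 2775.125.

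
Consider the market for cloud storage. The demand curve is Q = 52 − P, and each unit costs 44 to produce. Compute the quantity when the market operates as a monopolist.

Q = 4

Inverting demand: P = 52 − Q.
A monopolist chooses Q where MR = MC. MR = 52 − 2Q; setting this equal to 44 gives Q = 4 and P = 48.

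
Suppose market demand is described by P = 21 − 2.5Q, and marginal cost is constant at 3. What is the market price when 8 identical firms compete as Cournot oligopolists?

P = 5

With 8 symmetric Cournot firms, each firm's FOC gives 21 − 22.5q = 3, so q = 0.8, Q = 8·0.8 = 6.4, and P = 5.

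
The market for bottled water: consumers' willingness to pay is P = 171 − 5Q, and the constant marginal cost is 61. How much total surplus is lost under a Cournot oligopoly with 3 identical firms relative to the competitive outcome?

DWL = 75.625

Under competition P = MC = 61, so Q = (171 − 61)/5 = 22.
In a 3-firm Cournot equilibrium, symmetry and the first-order condition give q = (171 − 61)/(20) = 5.5. So Q = 16.5 and P = 88.5.
DWL is the triangle between Q = 16.5 and Q = 22: ½·(22 − 16.5)·(88.5 − 61) = 75.625.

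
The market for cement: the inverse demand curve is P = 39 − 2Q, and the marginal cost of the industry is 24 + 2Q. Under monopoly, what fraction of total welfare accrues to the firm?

Monopoly sets MR = MC: 39 − 4Q = 24 + 2Q ⇒ Q = 2.5, P = 39 − 2·2.5 = 34.
CS = ½·(39 − 34)·2.5 = 6.25.
PS = P·Q − VC(Q) = 34·2.5 − (24·2.5 + ½·2·2.5²) = 18.75.
Share captured = PS/TS = 18.75/25 = 0.75.

PS/TS = 0.75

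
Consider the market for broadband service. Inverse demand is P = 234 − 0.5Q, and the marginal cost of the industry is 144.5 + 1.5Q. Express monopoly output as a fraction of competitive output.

Q_m/Q_c = 0.8

A monopolist chooses Q where MR = MC. MR = 234 − Q; setting this equal to 144.5 + 1.5Q gives Q = 35.8 and P = 216.1.
Under competition P = MC: 234 − 0.5Q = 144.5 + 1.5Q ⇒ Q = 44.75, P = 211.625.
Ratio Q_m/Q_c = 35.8/44.75 = 0.8.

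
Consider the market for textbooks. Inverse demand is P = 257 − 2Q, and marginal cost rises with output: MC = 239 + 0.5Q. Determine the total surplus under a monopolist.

TS = 52

The monopolist equates marginal revenue to marginal cost: 257 − 4Q = 239 + 0.5Q, so Q = 4. From demand, P = 249.
CS = ½·(257 − 249)·4 = 16; PS = (249·4 − 239·4 − ½·0.5·4²) = 36; TS = 52.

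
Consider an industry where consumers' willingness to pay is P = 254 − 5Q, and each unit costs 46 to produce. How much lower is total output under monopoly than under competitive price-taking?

Total output falls by 20.8

Under competition P = MC = 46, so Q = (254 − 46)/5 = 41.6.
The monopolist equates marginal revenue to marginal cost: 254 − 10Q = 46, so Q = 20.8. From demand, P = 150.
Change in total output: 20.8 − 41.6 = −20.8.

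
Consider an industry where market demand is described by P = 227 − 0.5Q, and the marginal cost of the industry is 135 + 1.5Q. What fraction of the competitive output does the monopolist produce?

Q_m/Q_c = 0.8

The monopolist equates marginal revenue to marginal cost: 227 − Q = 135 + 1.5Q, so Q = 36.8. From demand, P = 208.6.
Competitive equilibrium sets price equal to marginal cost: 227 − 0.5Q = 135 + 1.5Q, so Q = 46 and P = 204.
Ratio Q_m/Q_c = 36.8/46 = 0.8.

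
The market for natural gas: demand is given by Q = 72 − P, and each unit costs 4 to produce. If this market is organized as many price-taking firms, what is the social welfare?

TS = 2312

Inverting demand: P = 72 − Q.
Competitive firms price at marginal cost: P = 4, giving Q = 68.
CS = ½·(72 − 4)·68 = 2312; PS = (4 − 4)·68 = 0; TS = 2312.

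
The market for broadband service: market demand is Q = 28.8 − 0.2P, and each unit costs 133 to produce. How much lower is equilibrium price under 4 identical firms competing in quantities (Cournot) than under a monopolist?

Inverting demand: P = 144 − 5Q.
The monopolist equates marginal revenue to marginal cost: 144 − 10Q = 133, so Q = 1.1. From demand, P = 138.5.
In a 4-firm Cournot equilibrium, symmetry and the first-order condition give q = (144 − 133)/(25) = 0.44. So Q = 1.76 and P = 135.2.
Change in equilibrium price: 135.2 − 138.5 = −3.3.

Equilibrium price falls by 3.3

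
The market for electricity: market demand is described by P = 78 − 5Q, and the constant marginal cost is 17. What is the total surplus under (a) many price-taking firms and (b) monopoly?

Competition: TS = 372.1; Monopoly: TS = 279.075

Competitive firms price at marginal cost: P = 17, giving Q = 12.2.
CS = ½·(78 − 17)·12.2 = 372.1; PS = (17 − 17)·12.2 = 0; TS = 372.1.
Monopoly sets MR = MC: 78 − 10Q = 17 ⇒ Q = 6.1, P = 78 − 5·6.1 = 47.5.
CS = ½·(78 − 47.5)·6.1 = 93.025; PS = (47.5 − 17)·6.1 = 186.05; TS = 279.075.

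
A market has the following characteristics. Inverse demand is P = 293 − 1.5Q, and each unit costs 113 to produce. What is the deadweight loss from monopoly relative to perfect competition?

DWL = 2700

Competitive firms price at marginal cost: P = 113, giving Q = 120.
Monopoly sets MR = MC: 293 − 3Q = 113 ⇒ Q = 60, P = 293 − 1.5·60 = 203.
DWL is the triangle between Q = 60 and Q = 120: ½·(120 − 60)·(203 − 113) = 2700.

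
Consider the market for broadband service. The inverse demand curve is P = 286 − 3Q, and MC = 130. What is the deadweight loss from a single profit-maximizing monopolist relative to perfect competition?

Competitive firms price at marginal cost: P = 130, giving Q = 52.
A monopolist chooses Q where MR = MC. MR = 286 − 6Q; setting this equal to 130 gives Q = 26 and P = 208.
DWL is the triangle between Q = 26 and Q = 52: ½·(52 − 26)·(208 − 130) = 1014.

DWL = 1014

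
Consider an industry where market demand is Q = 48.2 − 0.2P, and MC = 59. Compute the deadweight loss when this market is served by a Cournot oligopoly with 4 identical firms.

DWL = 132.496

Inverting demand: P = 241 − 5Q.
Competitive firms price at marginal cost: P = 59, giving Q = 36.4.
With 4 symmetric Cournot firms, each firm's FOC gives 241 − 25q = 59, so q = 7.28, Q = 4·7.28 = 29.12, and P = 95.4.
DWL is the triangle between Q = 29.12 and Q = 36.4: ½·(36.4 − 29.12)·(95.4 − 59) = 132.496.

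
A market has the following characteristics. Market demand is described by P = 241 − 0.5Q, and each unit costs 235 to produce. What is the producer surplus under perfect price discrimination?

PS = 36

With perfect price discrimination, output is the efficient level Q = 12 (where demand meets MC), but every buyer pays their willingness to pay: CS = 0 and PS = total surplus.
PS = ½·(241 − 235)·12 = 36.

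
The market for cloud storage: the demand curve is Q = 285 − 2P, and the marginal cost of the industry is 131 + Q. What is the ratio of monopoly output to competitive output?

Inverting demand: P = 142.5 − 0.5Q.
A monopolist chooses Q where MR = MC. MR = 142.5 − Q; setting this equal to 131 + Q gives Q = 5.75 and P = 139.625.
Under competition P = MC: 142.5 − 0.5Q = 131 + Q ⇒ Q = 23/3, P = 416/3.
Ratio Q_m/Q_c = 5.75/(23/3) = 0.75.

Q_m/Q_c = 0.75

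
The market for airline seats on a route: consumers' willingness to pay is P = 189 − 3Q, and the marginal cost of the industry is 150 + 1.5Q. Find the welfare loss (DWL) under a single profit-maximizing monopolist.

Under competition P = MC: 189 − 3Q = 150 + 1.5Q ⇒ Q = 26/3, P = 163.
The monopolist equates marginal revenue to marginal cost: 189 − 6Q = 150 + 1.5Q, so Q = 5.2. From demand, P = 173.4.
CS = ½·(189 − 163)·26/3 = 338/3; PS = (163·26/3 − 150·26/3 − ½·1.5·(26/3)²) = 169/3; TS = 169.
CS = ½·(189 − 173.4)·5.2 = 40.56; PS = (173.4·5.2 − 150·5.2 − ½·1.5·5.2²) = 101.4; TS = 141.96.
DWL = 169 − 141.96 = 27.04.

DWL = 27.04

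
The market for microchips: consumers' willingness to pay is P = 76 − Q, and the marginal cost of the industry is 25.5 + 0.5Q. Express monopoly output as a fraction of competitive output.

Q_m/Q_c = 0.6

Monopoly sets MR = MC: 76 − 2Q = 25.5 + 0.5Q ⇒ Q = 20.2, P = 76 − 20.2 = 55.8.
Under competition P = MC: 76 − Q = 25.5 + 0.5Q ⇒ Q = 101/3, P = 127/3.
Ratio Q_m/Q_c = 20.2/(101/3) = 0.6.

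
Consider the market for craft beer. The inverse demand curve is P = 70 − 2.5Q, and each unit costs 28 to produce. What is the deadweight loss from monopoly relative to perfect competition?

Competitive firms price at marginal cost: P = 28, giving Q = 16.8.
Monopoly sets MR = MC: 70 − 5Q = 28 ⇒ Q = 8.4, P = 70 − 2.5·8.4 = 49.
DWL is the triangle between Q = 8.4 and Q = 16.8: ½·(16.8 − 8.4)·(49 − 28) = 88.2.

DWL = 88.2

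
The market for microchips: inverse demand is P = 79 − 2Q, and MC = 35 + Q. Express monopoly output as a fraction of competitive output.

Monopoly sets MR = MC: 79 − 4Q = 35 + Q ⇒ Q = 8.8, P = 79 − 2·8.8 = 61.4.
Competitive equilibrium sets price equal to marginal cost: 79 − 2Q = 35 + Q, so Q = 44/3 and P = 149/3.
Ratio Q_m/Q_c = 8.8/(44/3) = 0.6.

Q_m/Q_c = 0.6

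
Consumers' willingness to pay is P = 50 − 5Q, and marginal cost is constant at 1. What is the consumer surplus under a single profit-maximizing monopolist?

The monopolist equates marginal revenue to marginal cost: 50 − 10Q = 1, so Q = 4.9. From demand, P = 25.5.
CS = ½·(50 − 25.5)·4.9 = 60.025.

CS = 60.025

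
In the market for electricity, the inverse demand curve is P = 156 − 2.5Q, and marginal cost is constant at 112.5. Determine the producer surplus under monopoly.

A monopolist chooses Q where MR = MC. MR = 156 − 5Q; setting this equal to 112.5 gives Q = 8.7 and P = 134.25.
PS = (134.25 − 112.5)·8.7 = 189.225.

PS = 189.225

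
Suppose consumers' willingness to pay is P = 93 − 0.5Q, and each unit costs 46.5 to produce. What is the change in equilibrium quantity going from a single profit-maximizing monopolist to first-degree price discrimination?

The monopolist equates marginal revenue to marginal cost: 93 − Q = 46.5, so Q = 46.5. From demand, P = 69.75.
A perfectly discriminating monopolist sells every unit with P(Q) ≥ MC(Q), so output equals the competitive quantity Q = 93. Each buyer pays their reservation price, so CS = 0 and the firm captures all surplus.
Change in equilibrium quantity: 93 − 46.5 = 46.5.

Q rises by 46.5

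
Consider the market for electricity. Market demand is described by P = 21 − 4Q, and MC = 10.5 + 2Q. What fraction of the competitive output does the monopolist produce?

Q_m/Q_c = 0.6

Monopoly sets MR = MC: 21 − 8Q = 10.5 + 2Q ⇒ Q = 1.05, P = 21 − 4·1.05 = 16.8.
Under competition P = MC: 21 − 4Q = 10.5 + 2Q ⇒ Q = 1.75, P = 14.
Ratio Q_m/Q_c = 1.05/1.75 = 0.6.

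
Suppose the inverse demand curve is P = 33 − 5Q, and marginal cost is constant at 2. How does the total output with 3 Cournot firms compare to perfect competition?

Cournot with 3 identical firms: the symmetric best-response condition is 33 − 20q = 2. Each firm produces q = 1.55, total output Q = 4.65, price P = 9.75.
Perfect competition: P = MC = 2, so 33 − 5Q = 2 and Q = 6.2.

Cournot: Q = 4.65; Competition: Q = 6.2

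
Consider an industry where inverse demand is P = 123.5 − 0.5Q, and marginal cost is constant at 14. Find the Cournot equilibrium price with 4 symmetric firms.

P = 35.9

In a 4-firm Cournot equilibrium, symmetry and the first-order condition give q = (123.5 − 14)/(2.5) = 43.8. So Q = 175.2 and P = 35.9.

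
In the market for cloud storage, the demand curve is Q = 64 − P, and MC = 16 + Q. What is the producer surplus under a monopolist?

PS = 384

Inverting demand: P = 64 − Q.
The monopolist equates marginal revenue to marginal cost: 64 − 2Q = 16 + Q, so Q = 16. From demand, P = 48.
PS = P·Q − VC(Q) = 48·16 − (16·16 + ½·1·16²) = 384.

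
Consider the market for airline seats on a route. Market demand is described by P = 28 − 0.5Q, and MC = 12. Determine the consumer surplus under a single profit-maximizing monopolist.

Monopoly sets MR = MC: 28 − Q = 12 ⇒ Q = 16, P = 28 − 0.5·16 = 20.
CS = ½·(28 − 20)·16 = 64.

CS = 64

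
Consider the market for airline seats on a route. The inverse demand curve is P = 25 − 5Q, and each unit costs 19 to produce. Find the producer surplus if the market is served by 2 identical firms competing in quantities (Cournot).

With 2 symmetric Cournot firms, each firm's FOC gives 25 − 15q = 19, so q = 0.4, Q = 2·0.4 = 0.8, and P = 21.
PS = (21 − 19)·0.8 = 1.6.

PS = 1.6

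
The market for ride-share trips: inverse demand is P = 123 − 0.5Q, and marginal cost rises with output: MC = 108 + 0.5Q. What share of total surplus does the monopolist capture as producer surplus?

Monopoly sets MR = MC: 123 − Q = 108 + 0.5Q ⇒ Q = 10, P = 123 − 0.5·10 = 118.
CS = ½·(123 − 118)·10 = 25.
PS = P·Q − VC(Q) = 118·10 − (108·10 + ½·0.5·10²) = 75.
Share captured = PS/TS = 75/100 = 0.75.

PS/TS = 0.75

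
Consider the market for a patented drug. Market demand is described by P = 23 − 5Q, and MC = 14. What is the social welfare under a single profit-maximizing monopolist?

TS = 6.075

Monopoly sets MR = MC: 23 − 10Q = 14 ⇒ Q = 0.9, P = 23 − 5·0.9 = 18.5.
CS = ½·(23 − 18.5)·0.9 = 2.025; PS = (18.5 − 14)·0.9 = 4.05; TS = 6.075.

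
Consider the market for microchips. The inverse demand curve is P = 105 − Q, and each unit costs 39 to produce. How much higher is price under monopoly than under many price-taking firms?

Competitive firms price at marginal cost: P = 39, giving Q = 66.
A monopolist chooses Q where MR = MC. MR = 105 − 2Q; setting this equal to 39 gives Q = 33 and P = 72.
Change in price: 72 − 39 = 33.

Price rises by 33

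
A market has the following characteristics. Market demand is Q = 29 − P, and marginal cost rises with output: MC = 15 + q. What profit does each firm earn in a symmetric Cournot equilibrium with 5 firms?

π_i = 6

Inverting demand: P = 29 − Q.
With 5 symmetric Cournot firms, each firm's FOC gives 29 − 6q = 15 + q, so q = 2, Q = 5·2 = 10, and P = 19.
Each firm's profit = 19·2 − (15·2 + ½·1·2²) = 6.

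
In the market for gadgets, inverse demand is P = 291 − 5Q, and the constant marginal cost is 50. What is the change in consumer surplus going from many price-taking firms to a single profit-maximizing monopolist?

CS falls by 4356.075

Under competition P = MC = 50, so Q = (291 − 50)/5 = 48.2.
CS = ½·(291 − 50)·48.2 = 5808.1.
The monopolist equates marginal revenue to marginal cost: 291 − 10Q = 50, so Q = 24.1. From demand, P = 170.5.
CS = ½·(291 − 170.5)·24.1 = 1452.025.
Change in consumer surplus: 1452.025 − 5808.1 = −4356.075.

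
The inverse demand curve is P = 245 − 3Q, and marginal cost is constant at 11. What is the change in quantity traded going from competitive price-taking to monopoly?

Quantity traded falls by 39

Perfect competition: P = MC = 11, so 245 − 3Q = 11 and Q = 78.
The monopolist equates marginal revenue to marginal cost: 245 − 6Q = 11, so Q = 39. From demand, P = 128.
Change in quantity traded: 39 − 78 = −39.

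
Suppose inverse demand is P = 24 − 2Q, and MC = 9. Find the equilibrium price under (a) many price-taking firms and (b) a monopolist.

Competition: P = 9; Monopoly: P = 16.5

Perfect competition: P = MC = 9, so 24 − 2Q = 9 and Q = 7.5.
Monopoly sets MR = MC: 24 − 4Q = 9 ⇒ Q = 3.75, P = 24 − 2·3.75 = 16.5.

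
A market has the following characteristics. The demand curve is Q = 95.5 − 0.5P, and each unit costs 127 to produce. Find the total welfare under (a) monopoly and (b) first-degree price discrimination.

Monopoly: TS = 768; Perfect PD: TS = 1024

Inverting demand: P = 191 − 2Q.
Monopoly sets MR = MC: 191 − 4Q = 127 ⇒ Q = 16, P = 191 − 2·16 = 159.
CS = ½·(191 − 159)·16 = 256; PS = (159 − 127)·16 = 512; TS = 768.
A perfectly discriminating monopolist sells every unit with P(Q) ≥ MC(Q), so output equals the competitive quantity Q = 32. Each buyer pays their reservation price, so CS = 0 and the firm captures all surplus.
TS = 1024 (equal to competitive TS).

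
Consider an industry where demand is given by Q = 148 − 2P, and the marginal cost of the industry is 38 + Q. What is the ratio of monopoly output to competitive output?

Q_m/Q_c = 0.75

Inverting demand: P = 74 − 0.5Q.
A monopolist chooses Q where MR = MC. MR = 74 − Q; setting this equal to 38 + Q gives Q = 18 and P = 65.
Competitive equilibrium sets price equal to marginal cost: 74 − 0.5Q = 38 + Q, so Q = 24 and P = 62.
Ratio Q_m/Q_c = 18/24 = 0.75.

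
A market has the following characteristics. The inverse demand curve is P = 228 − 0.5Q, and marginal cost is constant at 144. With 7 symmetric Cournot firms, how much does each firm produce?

In a 7-firm Cournot equilibrium, symmetry and the first-order condition give q = (228 − 144)/(4) = 21. So Q = 147 and P = 154.5.

q_i = 21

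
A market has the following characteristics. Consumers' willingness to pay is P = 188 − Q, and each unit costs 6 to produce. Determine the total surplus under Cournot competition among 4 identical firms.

TS = 15899.52

Cournot with 4 identical firms: the symmetric best-response condition is 188 − 5q = 6. Each firm produces q = 36.4, total output Q = 145.6, price P = 42.4.
CS = ½·(188 − 42.4)·145.6 = 10599.68; PS = (42.4 − 6)·145.6 = 5299.84; TS = 15899.52.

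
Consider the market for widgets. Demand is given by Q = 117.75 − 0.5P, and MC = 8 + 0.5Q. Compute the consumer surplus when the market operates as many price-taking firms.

CS = 8281

Inverting demand: P = 235.5 − 2Q.
Under competition P = MC: 235.5 − 2Q = 8 + 0.5Q ⇒ Q = 91, P = 53.5.
CS = ½·(235.5 − 53.5)·91 = 8281.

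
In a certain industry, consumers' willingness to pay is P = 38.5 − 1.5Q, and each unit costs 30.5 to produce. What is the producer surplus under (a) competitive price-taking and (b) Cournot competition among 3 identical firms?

Perfect competition: P = MC = 30.5, so 38.5 − 1.5Q = 30.5 and Q = 16/3.
PS = (30.5 − 30.5)·16/3 = 0.
With 3 symmetric Cournot firms, each firm's FOC gives 38.5 − 6q = 30.5, so q = 4/3, Q = 3·4/3 = 4, and P = 32.5.
PS = (32.5 − 30.5)·4 = 8.

Competition: PS = 0; Cournot: PS = 8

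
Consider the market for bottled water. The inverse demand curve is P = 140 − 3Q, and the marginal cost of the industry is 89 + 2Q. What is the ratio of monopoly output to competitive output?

A monopolist chooses Q where MR = MC. MR = 140 − 6Q; setting this equal to 89 + 2Q gives Q = 6.375 and P = 120.875.
Under competition P = MC: 140 − 3Q = 89 + 2Q ⇒ Q = 10.2, P = 109.4.
Ratio Q_m/Q_c = 6.375/10.2 = 0.625.

Q_m/Q_c = 0.625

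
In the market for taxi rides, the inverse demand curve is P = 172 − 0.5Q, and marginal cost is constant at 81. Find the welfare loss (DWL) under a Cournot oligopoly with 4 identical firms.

Perfect competition: P = MC = 81, so 172 − 0.5Q = 81 and Q = 182.
In a 4-firm Cournot equilibrium, symmetry and the first-order condition give q = (172 − 81)/(2.5) = 36.4. So Q = 145.6 and P = 99.2.
DWL is the triangle between Q = 145.6 and Q = 182: ½·(182 − 145.6)·(99.2 − 81) = 331.24.

DWL = 331.24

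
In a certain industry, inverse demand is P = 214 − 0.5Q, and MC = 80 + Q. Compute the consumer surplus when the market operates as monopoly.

CS = 1122.25

Monopoly sets MR = MC: 214 − Q = 80 + Q ⇒ Q = 67, P = 214 − 0.5·67 = 180.5.
CS = ½·(214 − 180.5)·67 = 1122.25.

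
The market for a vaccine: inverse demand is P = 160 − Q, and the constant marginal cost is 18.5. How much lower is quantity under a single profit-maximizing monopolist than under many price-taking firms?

Quantity falls by 70.75

Under competition P = MC = 18.5, so Q = (160 − 18.5)/1 = 141.5.
The monopolist equates marginal revenue to marginal cost: 160 − 2Q = 18.5, so Q = 70.75. From demand, P = 89.25.
Change in quantity: 70.75 − 141.5 = −70.75.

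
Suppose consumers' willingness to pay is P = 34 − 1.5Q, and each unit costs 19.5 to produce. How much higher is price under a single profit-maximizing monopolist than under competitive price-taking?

Competitive firms price at marginal cost: P = 19.5, giving Q = 29/3.
A monopolist chooses Q where MR = MC. MR = 34 − 3Q; setting this equal to 19.5 gives Q = 29/6 and P = 26.75.
Change in price: 26.75 − 19.5 = 7.25.

P rises by 7.25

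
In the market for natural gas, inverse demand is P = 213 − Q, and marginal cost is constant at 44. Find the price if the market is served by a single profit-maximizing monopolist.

P = 128.5

Monopoly sets MR = MC: 213 − 2Q = 44 ⇒ Q = 84.5, P = 213 − 84.5 = 128.5.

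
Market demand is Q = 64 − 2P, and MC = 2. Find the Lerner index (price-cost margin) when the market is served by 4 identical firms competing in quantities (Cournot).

Inverting demand: P = 32 − 0.5Q.
With 4 symmetric Cournot firms, each firm's FOC gives 32 − 2.5q = 2, so q = 12, Q = 4·12 = 48, and P = 8.
Lerner index = (P − MC)/P = (8 − 2)/8 = 0.75.

Lerner index = 0.75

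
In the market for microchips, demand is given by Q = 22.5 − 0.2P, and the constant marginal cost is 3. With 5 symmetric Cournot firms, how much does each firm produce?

Inverting demand: P = 112.5 − 5Q.
With 5 symmetric Cournot firms, each firm's FOC gives 112.5 − 30q = 3, so q = 3.65, Q = 5·3.65 = 18.25, and P = 21.25.

q_i = 3.65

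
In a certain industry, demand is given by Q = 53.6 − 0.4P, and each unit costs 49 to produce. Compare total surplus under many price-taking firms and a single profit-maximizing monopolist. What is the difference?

TS falls by 361.25

Inverting demand: P = 134 − 2.5Q.
Competitive firms price at marginal cost: P = 49, giving Q = 34.
CS = ½·(134 − 49)·34 = 1445; PS = (49 − 49)·34 = 0; TS = 1445.
A monopolist chooses Q where MR = MC. MR = 134 − 5Q; setting this equal to 49 gives Q = 17 and P = 91.5.
CS = ½·(134 − 91.5)·17 = 361.25; PS = (91.5 − 49)·17 = 722.5; TS = 1083.75.
Change in total surplus: 1083.75 − 1445 = −361.25.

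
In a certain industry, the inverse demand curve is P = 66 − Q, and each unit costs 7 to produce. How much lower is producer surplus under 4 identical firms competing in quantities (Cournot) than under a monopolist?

Producer surplus falls by 313.29

The monopolist equates marginal revenue to marginal cost: 66 − 2Q = 7, so Q = 29.5. From demand, P = 36.5.
PS = (36.5 − 7)·29.5 = 870.25.
Cournot with 4 identical firms: the symmetric best-response condition is 66 − 5q = 7. Each firm produces q = 11.8, total output Q = 47.2, price P = 18.8.
PS = (18.8 − 7)·47.2 = 556.96.
Change in producer surplus: 556.96 − 870.25 = −313.29.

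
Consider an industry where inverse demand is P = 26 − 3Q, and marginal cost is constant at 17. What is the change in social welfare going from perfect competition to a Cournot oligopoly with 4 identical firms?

Social welfare falls by 0.54

Perfect competition: P = MC = 17, so 26 − 3Q = 17 and Q = 3.
CS = ½·(26 − 17)·3 = 13.5; PS = (17 − 17)·3 = 0; TS = 13.5.
In a 4-firm Cournot equilibrium, symmetry and the first-order condition give q = (26 − 17)/(15) = 0.6. So Q = 2.4 and P = 18.8.
CS = ½·(26 − 18.8)·2.4 = 8.64; PS = (18.8 − 17)·2.4 = 4.32; TS = 12.96.
Change in social welfare: 12.96 − 13.5 = −0.54.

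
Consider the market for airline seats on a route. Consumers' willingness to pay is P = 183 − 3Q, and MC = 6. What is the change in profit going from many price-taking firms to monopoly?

Under competition P = MC = 6, so Q = (183 − 6)/3 = 59.
Profit = (6 − 6)·59 = 0.
Monopoly sets MR = MC: 183 − 6Q = 6 ⇒ Q = 29.5, P = 183 − 3·29.5 = 94.5.
Profit = (94.5 − 6)·29.5 = 2610.75.
Change in profit: 2610.75 − 0 = 2610.75.

π rises by 2610.75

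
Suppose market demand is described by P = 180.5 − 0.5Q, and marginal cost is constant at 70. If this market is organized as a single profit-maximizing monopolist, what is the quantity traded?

The monopolist equates marginal revenue to marginal cost: 180.5 − Q = 70, so Q = 110.5. From demand, P = 125.25.

Q = 110.5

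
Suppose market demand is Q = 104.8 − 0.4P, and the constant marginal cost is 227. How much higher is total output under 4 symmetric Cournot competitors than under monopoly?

Inverting demand: P = 262 − 2.5Q.
Monopoly sets MR = MC: 262 − 5Q = 227 ⇒ Q = 7, P = 262 − 2.5·7 = 244.5.
In a 4-firm Cournot equilibrium, symmetry and the first-order condition give q = (262 − 227)/(12.5) = 2.8. So Q = 11.2 and P = 234.
Change in total output: 11.2 − 7 = 4.2.

Total output rises by 4.2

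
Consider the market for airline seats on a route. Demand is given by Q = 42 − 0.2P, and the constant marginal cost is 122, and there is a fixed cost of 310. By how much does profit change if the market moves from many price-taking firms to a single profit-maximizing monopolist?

Inverting demand: P = 210 − 5Q.
Perfect competition: P = MC = 122, so 210 − 5Q = 122 and Q = 17.6.
Profit = (122 − 122)·17.6 − 310 = −310.
Monopoly sets MR = MC: 210 − 10Q = 122 ⇒ Q = 8.8, P = 210 − 5·8.8 = 166.
Profit = (166 − 122)·8.8 − 310 = 77.2.
Change in profit: 77.2 − −310 = 387.2.

Profit rises by 387.2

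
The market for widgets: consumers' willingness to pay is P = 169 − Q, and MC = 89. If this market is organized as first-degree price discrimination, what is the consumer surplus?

CS = 0

Under first-degree price discrimination the firm charges each unit its demand price and produces up to where P = MC, i.e. Q = 80. Consumer surplus is zero; producer surplus equals total surplus.
CS = 0.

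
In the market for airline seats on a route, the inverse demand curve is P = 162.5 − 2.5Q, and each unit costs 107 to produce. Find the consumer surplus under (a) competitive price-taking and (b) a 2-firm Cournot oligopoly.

Perfect competition: P = MC = 107, so 162.5 − 2.5Q = 107 and Q = 22.2.
CS = ½·(162.5 − 107)·22.2 = 616.05.
In a 2-firm Cournot equilibrium, symmetry and the first-order condition give q = (162.5 − 107)/(7.5) = 7.4. So Q = 14.8 and P = 125.5.
CS = ½·(162.5 − 125.5)·14.8 = 273.8.

Competition: CS = 616.05; Cournot: CS = 273.8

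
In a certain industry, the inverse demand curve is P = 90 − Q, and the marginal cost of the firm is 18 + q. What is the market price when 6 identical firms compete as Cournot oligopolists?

Cournot with 6 identical firms: the symmetric best-response condition is 90 − 7q = 18 + q. Each firm produces q = 9, total output Q = 54, price P = 36.

P = 36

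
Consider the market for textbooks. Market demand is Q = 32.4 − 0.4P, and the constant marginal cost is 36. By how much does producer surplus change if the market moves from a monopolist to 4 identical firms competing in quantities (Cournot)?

Inverting demand: P = 81 − 2.5Q.
A monopolist chooses Q where MR = MC. MR = 81 − 5Q; setting this equal to 36 gives Q = 9 and P = 58.5.
PS = (58.5 − 36)·9 = 202.5.
With 4 symmetric Cournot firms, each firm's FOC gives 81 − 12.5q = 36, so q = 3.6, Q = 4·3.6 = 14.4, and P = 45.
PS = (45 − 36)·14.4 = 129.6.
Change in producer surplus: 129.6 − 202.5 = −72.9.

Producer surplus falls by 72.9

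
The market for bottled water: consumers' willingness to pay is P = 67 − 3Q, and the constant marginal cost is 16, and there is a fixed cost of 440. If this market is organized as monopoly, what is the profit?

Profit = −223.25

Monopoly sets MR = MC: 67 − 6Q = 16 ⇒ Q = 8.5, P = 67 − 3·8.5 = 41.5.
Profit = (41.5 − 16)·8.5 − 440 = −223.25.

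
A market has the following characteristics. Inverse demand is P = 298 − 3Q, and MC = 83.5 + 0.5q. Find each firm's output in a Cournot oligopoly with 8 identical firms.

In a 8-firm Cournot equilibrium, symmetry and the first-order condition give q = (298 − 83.5)/(27.5) = 7.8. So Q = 62.4 and P = 110.8.

q_i = 7.8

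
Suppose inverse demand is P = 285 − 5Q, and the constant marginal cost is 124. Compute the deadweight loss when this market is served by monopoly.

DWL = 648.025

Competitive firms price at marginal cost: P = 124, giving Q = 32.2.
The monopolist equates marginal revenue to marginal cost: 285 − 10Q = 124, so Q = 16.1. From demand, P = 204.5.
DWL is the triangle between Q = 16.1 and Q = 32.2: ½·(32.2 − 16.1)·(204.5 − 124) = 648.025.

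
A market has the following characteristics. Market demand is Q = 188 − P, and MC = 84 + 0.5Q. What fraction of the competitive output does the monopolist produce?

Inverting demand: P = 188 − Q.
Monopoly sets MR = MC: 188 − 2Q = 84 + 0.5Q ⇒ Q = 41.6, P = 188 − 41.6 = 146.4.
Under competition P = MC: 188 − Q = 84 + 0.5Q ⇒ Q = 208/3, P = 356/3.
Ratio Q_m/Q_c = 41.6/(208/3) = 0.6.

Q_m/Q_c = 0.6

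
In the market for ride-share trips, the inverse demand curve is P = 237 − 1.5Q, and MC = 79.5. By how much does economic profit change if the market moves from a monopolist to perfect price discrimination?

A monopolist chooses Q where MR = MC. MR = 237 − 3Q; setting this equal to 79.5 gives Q = 52.5 and P = 158.25.
Profit = (158.25 − 79.5)·52.5 = 4134.375.
A perfectly discriminating monopolist sells every unit with P(Q) ≥ MC(Q), so output equals the competitive quantity Q = 105. Each buyer pays their reservation price, so CS = 0 and the firm captures all surplus.
PS equals the full surplus area, 8268.75. Profit = 8268.75 = 8268.75.
Change in economic profit: 8268.75 − 4134.375 = 4134.375.

Economic profit rises by 4134.375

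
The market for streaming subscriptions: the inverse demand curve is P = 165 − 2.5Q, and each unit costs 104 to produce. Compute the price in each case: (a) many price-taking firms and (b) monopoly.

Competition: P = 104; Monopoly: P = 134.5

Perfect competition: P = MC = 104, so 165 − 2.5Q = 104 and Q = 24.4.
The monopolist equates marginal revenue to marginal cost: 165 − 5Q = 104, so Q = 12.2. From demand, P = 134.5.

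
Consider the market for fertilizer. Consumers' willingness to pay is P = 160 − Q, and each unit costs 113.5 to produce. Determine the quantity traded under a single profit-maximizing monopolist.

Q = 23.25

Monopoly sets MR = MC: 160 − 2Q = 113.5 ⇒ Q = 23.25, P = 160 − 23.25 = 136.75.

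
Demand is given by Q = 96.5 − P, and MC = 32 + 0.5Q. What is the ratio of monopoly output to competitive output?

Inverting demand: P = 96.5 − Q.
Monopoly sets MR = MC: 96.5 − 2Q = 32 + 0.5Q ⇒ Q = 25.8, P = 96.5 − 25.8 = 70.7.
Under competition P = MC: 96.5 − Q = 32 + 0.5Q ⇒ Q = 43, P = 53.5.
Ratio Q_m/Q_c = 25.8/43 = 0.6.

Q_m/Q_c = 0.6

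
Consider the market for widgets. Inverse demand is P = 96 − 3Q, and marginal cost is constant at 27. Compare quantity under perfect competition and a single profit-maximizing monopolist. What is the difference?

Quantity falls by 11.5

Perfect competition: P = MC = 27, so 96 − 3Q = 27 and Q = 23.
The monopolist equates marginal revenue to marginal cost: 96 − 6Q = 27, so Q = 11.5. From demand, P = 61.5.
Change in quantity: 11.5 − 23 = −11.5.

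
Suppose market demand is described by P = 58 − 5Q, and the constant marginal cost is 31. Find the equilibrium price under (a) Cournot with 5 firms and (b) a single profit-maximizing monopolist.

With 5 symmetric Cournot firms, each firm's FOC gives 58 − 30q = 31, so q = 0.9, Q = 5·0.9 = 4.5, and P = 35.5.
Monopoly sets MR = MC: 58 − 10Q = 31 ⇒ Q = 2.7, P = 58 − 5·2.7 = 44.5.

Cournot: P = 35.5; Monopoly: P = 44.5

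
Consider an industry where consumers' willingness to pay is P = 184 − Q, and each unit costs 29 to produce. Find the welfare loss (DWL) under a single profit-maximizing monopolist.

Perfect competition: P = MC = 29, so 184 − Q = 29 and Q = 155.
The monopolist equates marginal revenue to marginal cost: 184 − 2Q = 29, so Q = 77.5. From demand, P = 106.5.
DWL is the triangle between Q = 77.5 and Q = 155: ½·(155 − 77.5)·(106.5 − 29) = 3003.125.

DWL = 3003.125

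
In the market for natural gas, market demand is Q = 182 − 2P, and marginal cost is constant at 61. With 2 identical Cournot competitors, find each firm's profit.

Inverting demand: P = 91 − 0.5Q.
With 2 symmetric Cournot firms, each firm's FOC gives 91 − 1.5q = 61, so q = 20, Q = 2·20 = 40, and P = 71.
Each firm's profit = (71 − 61)·20 = 200.

π_i = 200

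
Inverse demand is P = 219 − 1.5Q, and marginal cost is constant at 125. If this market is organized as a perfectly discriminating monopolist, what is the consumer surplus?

CS = 0

With perfect price discrimination, output is the efficient level Q = 188/3 (where demand meets MC), but every buyer pays their willingness to pay: CS = 0 and PS = total surplus.
CS = 0.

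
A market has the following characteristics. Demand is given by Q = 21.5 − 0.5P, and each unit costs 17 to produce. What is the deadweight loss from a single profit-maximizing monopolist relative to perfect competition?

DWL = 42.25

Inverting demand: P = 43 − 2Q.
Competitive firms price at marginal cost: P = 17, giving Q = 13.
A monopolist chooses Q where MR = MC. MR = 43 − 4Q; setting this equal to 17 gives Q = 6.5 and P = 30.
DWL is the triangle between Q = 6.5 and Q = 13: ½·(13 − 6.5)·(30 − 17) = 42.25.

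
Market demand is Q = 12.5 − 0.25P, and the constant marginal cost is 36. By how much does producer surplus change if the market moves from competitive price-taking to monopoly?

Producer surplus rises by 12.25

Inverting demand: P = 50 − 4Q.
Competitive firms price at marginal cost: P = 36, giving Q = 3.5.
PS = (36 − 36)·3.5 = 0.
A monopolist chooses Q where MR = MC. MR = 50 − 8Q; setting this equal to 36 gives Q = 1.75 and P = 43.
PS = (43 − 36)·1.75 = 12.25.
Change in producer surplus: 12.25 − 0 = 12.25.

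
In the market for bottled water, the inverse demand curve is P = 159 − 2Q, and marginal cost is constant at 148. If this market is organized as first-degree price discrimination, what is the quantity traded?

Under first-degree price discrimination the firm charges each unit its demand price and produces up to where P = MC, i.e. Q = 5.5. Consumer surplus is zero; producer surplus equals total surplus.

Q = 5.5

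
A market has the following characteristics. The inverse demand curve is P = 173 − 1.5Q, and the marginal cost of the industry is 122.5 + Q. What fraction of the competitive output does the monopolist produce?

Q_m/Q_c = 0.625

A monopolist chooses Q where MR = MC. MR = 173 − 3Q; setting this equal to 122.5 + Q gives Q = 12.625 and P = 2465/16.
Competitive equilibrium sets price equal to marginal cost: 173 − 1.5Q = 122.5 + Q, so Q = 20.2 and P = 142.7.
Ratio Q_m/Q_c = 12.625/20.2 = 0.625.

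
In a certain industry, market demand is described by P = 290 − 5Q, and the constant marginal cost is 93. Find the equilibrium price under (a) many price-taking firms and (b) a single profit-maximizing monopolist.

Competition: P = 93; Monopoly: P = 191.5

Under competition P = MC = 93, so Q = (290 − 93)/5 = 39.4.
A monopolist chooses Q where MR = MC. MR = 290 − 10Q; setting this equal to 93 gives Q = 19.7 and P = 191.5.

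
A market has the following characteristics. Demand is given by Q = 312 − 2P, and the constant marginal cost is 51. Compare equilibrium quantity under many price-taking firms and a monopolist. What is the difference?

Inverting demand: P = 156 − 0.5Q.
Perfect competition: P = MC = 51, so 156 − 0.5Q = 51 and Q = 210.
Monopoly sets MR = MC: 156 − Q = 51 ⇒ Q = 105, P = 156 − 0.5·105 = 103.5.
Change in equilibrium quantity: 105 − 210 = −105.

Equilibrium quantity falls by 105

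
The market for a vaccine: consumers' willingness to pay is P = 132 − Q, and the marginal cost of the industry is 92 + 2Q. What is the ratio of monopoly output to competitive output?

Q_m/Q_c = 0.75

Monopoly sets MR = MC: 132 − 2Q = 92 + 2Q ⇒ Q = 10, P = 132 − 10 = 122.
Competitive equilibrium sets price equal to marginal cost: 132 − Q = 92 + 2Q, so Q = 40/3 and P = 356/3.
Ratio Q_m/Q_c = 10/(40/3) = 0.75.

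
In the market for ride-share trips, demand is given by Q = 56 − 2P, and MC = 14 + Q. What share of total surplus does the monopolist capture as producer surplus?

Inverting demand: P = 28 − 0.5Q.
A monopolist chooses Q where MR = MC. MR = 28 − Q; setting this equal to 14 + Q gives Q = 7 and P = 24.5.
CS = ½·(28 − 24.5)·7 = 12.25.
PS = P·Q − VC(Q) = 24.5·7 − (14·7 + ½·1·7²) = 49.
Share captured = PS/TS = 49/61.25 = 0.8.

PS/TS = 0.8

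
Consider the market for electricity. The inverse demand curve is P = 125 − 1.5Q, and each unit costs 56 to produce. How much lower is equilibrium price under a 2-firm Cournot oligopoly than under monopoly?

Monopoly sets MR = MC: 125 − 3Q = 56 ⇒ Q = 23, P = 125 − 1.5·23 = 90.5.
With 2 symmetric Cournot firms, each firm's FOC gives 125 − 4.5q = 56, so q = 46/3, Q = 2·46/3 = 92/3, and P = 79.
Change in equilibrium price: 79 − 90.5 = −11.5.

Equilibrium price falls by 11.5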